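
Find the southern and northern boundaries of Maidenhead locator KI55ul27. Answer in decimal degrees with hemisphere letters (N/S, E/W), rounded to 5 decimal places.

Field K=10, I=8: +10·20° lon, +8·10° lat → SW at lon 20°, lat -10°.
Square 5, 5: +5·2° lon, +5·1° lat → SW at lon 30°, lat -5°.
Subsquare u=20, l=11: +20·0.0833333° lon, +11·0.0416667° lat → SW at lon 31.6667°, lat -4.54167°.
Extended square 2, 7: +2·0.00833333° lon, +7·0.00416667° lat → SW at lon 31.6833°, lat -4.5125°.
Cell spans 0.00833333° lon × 0.00416667° lat.
south 4.51250° S, north 4.50833° S.

4.51250° S, 4.50833° S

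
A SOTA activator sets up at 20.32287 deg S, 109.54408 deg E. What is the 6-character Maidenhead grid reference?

Add 180° to longitude and 90° to latitude: 289.5441, 69.6771.
Field: 289.5441/20 → 14 → O, 69.6771/10 → 6 → G; chars OG.
Square: 9.5441/2 → 4, 9.6771/1 → 9; chars 49.
Subsquare: 1.5441/0.0833333 → 18 → s, 0.6771/0.0416667 → 16 → q; chars sq.

OG49sq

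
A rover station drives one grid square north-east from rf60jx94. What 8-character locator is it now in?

Longitude extended square 9; +1 → 10, wraps to 0, carry into subsquare.
Longitude subsquare j = 9; +1 → 10 = k.
Latitude extended square 4; +1 → 5.

RF60kx05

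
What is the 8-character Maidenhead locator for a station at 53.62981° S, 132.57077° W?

Add 180° to longitude and 90° to latitude: 47.42923, 36.37019.
Field (20°×10°, letters A–R): lon ⌊47.42923/20⌋ = 2 → C; lat ⌊36.37019/10⌋ = 3 → D.
Square (2°×1°, digits 0–9): lon ⌊7.42923/2⌋ = 3; lat ⌊6.37019/1⌋ = 6.
Subsquare (5′×2.5′, letters a–x): lon ⌊1.42923/0.0833333⌋ = 17 → r; lat ⌊0.37019/0.0416667⌋ = 8 → i.
Extended square (30″×15″, digits 0–9): lon ⌊0.01256/0.00833333⌋ = 1; lat ⌊0.03686/0.00416667⌋ = 8.

CD36ri18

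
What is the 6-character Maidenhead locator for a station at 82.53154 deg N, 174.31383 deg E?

Shift to the Maidenhead origin (180°W, 90°S): lon 354.3138, lat 172.5315.
Field: 354.3138/20 → 17 → R, 172.5315/10 → 17 → R; chars RR.
Square: 14.3138/2 → 7, 2.5315/1 → 2; chars 72.
Subsquare: 0.3138/0.0833333 → 3 → d, 0.5315/0.0416667 → 12 → m; chars dm.

RR72dm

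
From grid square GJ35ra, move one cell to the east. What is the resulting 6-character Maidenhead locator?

Longitude subsquare r = 17; +1 → 18 = s.
The latitude characters are unchanged.

GJ35sa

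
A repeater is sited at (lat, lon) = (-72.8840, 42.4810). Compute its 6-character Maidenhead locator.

LB17fc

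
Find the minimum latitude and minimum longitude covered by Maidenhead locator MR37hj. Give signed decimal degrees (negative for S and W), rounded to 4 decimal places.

87.3750, 66.5833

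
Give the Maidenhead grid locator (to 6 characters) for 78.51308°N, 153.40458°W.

BQ38hm

Add 180° to longitude and 90° to latitude: 26.5954, 168.5131.
Field: lon ⌊26.5954/20⌋ = 1 → B; lat ⌊168.5131/10⌋ = 16 → Q.
Square: lon ⌊6.5954/2⌋ = 3; lat ⌊8.5131/1⌋ = 8.
Subsquare: lon ⌊0.5954/0.0833333⌋ = 7 → h; lat ⌊0.5131/0.0416667⌋ = 12 → m.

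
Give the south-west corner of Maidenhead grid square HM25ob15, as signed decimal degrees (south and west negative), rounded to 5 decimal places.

Field H=7, M=12: +7·20° lon, +12·10° lat → SW at lon -40°, lat 30°.
Square 2, 5: +2·2° lon, +5·1° lat → SW at lon -36°, lat 35°.
Subsquare o=14, b=1: +14·0.0833333° lon, +1·0.0416667° lat → SW at lon -34.8333°, lat 35.0417°.
Extended square 1, 5: +1·0.00833333° lon, +5·0.00416667° lat → SW at lon -34.825°, lat 35.0625°.
latitude 35.06250, longitude -34.82500.

35.06250, -34.82500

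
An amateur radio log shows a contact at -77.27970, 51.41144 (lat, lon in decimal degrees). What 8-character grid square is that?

LB52qr92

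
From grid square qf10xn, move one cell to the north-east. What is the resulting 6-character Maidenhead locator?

Longitude subsquare x = 23; +1 → 24, wraps to 0 = a, carry into square.
Longitude square 1; +1 → 2.
Latitude subsquare n = 13; +1 → 14 = o.

QF20ao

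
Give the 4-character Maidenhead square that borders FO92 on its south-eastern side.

GO01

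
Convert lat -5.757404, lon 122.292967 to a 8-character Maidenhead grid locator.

PI14df58

Shift to the Maidenhead origin (180°W, 90°S): lon 302.29297, lat 84.24260.
Field: 302.29297/20 → 15 → P, 84.24260/10 → 8 → I; chars PI.
Square: 2.29297/2 → 1, 4.24260/1 → 4; chars 14.
Subsquare: 0.29297/0.0833333 → 3 → d, 0.24260/0.0416667 → 5 → f; chars df.
Extended square: 0.04297/0.00833333 → 5, 0.03426/0.00416667 → 8; chars 58.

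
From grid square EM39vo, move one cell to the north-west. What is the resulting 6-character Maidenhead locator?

Longitude subsquare v = 21; −1 → 20 = u.
Latitude subsquare o = 14; +1 → 15 = p.

EM39up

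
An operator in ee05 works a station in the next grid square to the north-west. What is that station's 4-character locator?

Longitude square 0; −1 → -1, wraps to 9, carry into field.
Longitude field E = 4; −1 → 3 = D.
Latitude square 5; +1 → 6.

DE96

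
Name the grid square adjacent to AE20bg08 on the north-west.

Longitude extended square 0; −1 → -1, wraps to 9, carry into subsquare.
Longitude subsquare b = 1; −1 → 0 = a.
Latitude extended square 8; +1 → 9.

AE20ag99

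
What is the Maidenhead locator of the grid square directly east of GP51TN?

GP51un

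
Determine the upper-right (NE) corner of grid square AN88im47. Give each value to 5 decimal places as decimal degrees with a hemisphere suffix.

48.53333° N, 163.29167° W

Field A=0, N=13: +0·20° lon, +13·10° lat → SW at lon -180°, lat 40°.
Square 8, 8: +8·2° lon, +8·1° lat → SW at lon -164°, lat 48°.
Subsquare i=8, m=12: +8·0.0833333° lon, +12·0.0416667° lat → SW at lon -163.333°, lat 48.5°.
Extended square 4, 7: +4·0.00833333° lon, +7·0.00416667° lat → SW at lon -163.3°, lat 48.5292°.
Cell spans 0.00833333° lon × 0.00416667° lat. NE corner is SW corner plus one full cell.
latitude 48.53333° N, longitude 163.29167° W.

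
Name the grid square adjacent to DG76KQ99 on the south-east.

Longitude extended square 9; +1 → 10, wraps to 0, carry into subsquare.
Longitude subsquare k = 10; +1 → 11 = l.
Latitude extended square 9; −1 → 8.

DG76lq08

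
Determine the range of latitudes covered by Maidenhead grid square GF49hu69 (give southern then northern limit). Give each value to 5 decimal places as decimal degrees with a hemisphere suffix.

Field G=6, F=5: +6·20° lon, +5·10° lat → SW at lon -60°, lat -40°.
Square 4, 9: +4·2° lon, +9·1° lat → SW at lon -52°, lat -31°.
Subsquare h=7, u=20: +7·0.0833333° lon, +20·0.0416667° lat → SW at lon -51.4167°, lat -30.1667°.
Extended square 6, 9: +6·0.00833333° lon, +9·0.00416667° lat → SW at lon -51.3667°, lat -30.1292°.
Cell spans 0.00833333° lon × 0.00416667° lat.
south 30.12917° S, north 30.12500° S.

30.12917° S, 30.12500° S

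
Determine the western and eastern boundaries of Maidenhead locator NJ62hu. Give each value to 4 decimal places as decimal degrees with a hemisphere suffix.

Field N=13, J=9: +13·20° lon, +9·10° lat → SW at lon 80°, lat 0°.
Square 6, 2: +6·2° lon, +2·1° lat → SW at lon 92°, lat 2°.
Subsquare h=7, u=20: +7·0.0833333° lon, +20·0.0416667° lat → SW at lon 92.5833°, lat 2.83333°.
Cell spans 0.0833333° lon × 0.0416667° lat.
west 92.5833° E, east 92.6667° E.

92.5833° E, 92.6667° E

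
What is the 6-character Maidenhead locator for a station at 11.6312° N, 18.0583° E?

JK91ap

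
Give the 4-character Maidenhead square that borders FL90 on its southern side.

Latitude square 0; −1 → -1, wraps to 9, carry into field.
Latitude field L = 11; −1 → 10 = K.
The longitude characters are unchanged.

FK99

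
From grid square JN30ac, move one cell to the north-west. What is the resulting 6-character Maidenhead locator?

JN20xd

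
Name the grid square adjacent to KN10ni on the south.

KN10nh

Latitude subsquare i = 8; −1 → 7 = h.
The longitude characters are unchanged.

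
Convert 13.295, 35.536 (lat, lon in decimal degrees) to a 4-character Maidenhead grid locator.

Add 180° to longitude and 90° to latitude: 215.54, 103.30.
Field: lon ⌊215.54/20⌋ = 10 → K; lat ⌊103.30/10⌋ = 10 → K.
Square: lon ⌊15.54/2⌋ = 7; lat ⌊3.30/1⌋ = 3.

KK73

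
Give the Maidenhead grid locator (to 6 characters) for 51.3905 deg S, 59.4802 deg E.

Add 180° to longitude and 90° to latitude: 239.4802, 38.6095.
Field (20°×10°, letters A–R): 239.4802/20 → 11 → L, 38.6095/10 → 3 → D; chars LD.
Square (2°×1°, digits 0–9): 19.4802/2 → 9, 8.6095/1 → 8; chars 98.
Subsquare (5′×2.5′, letters a–x): 1.4802/0.0833333 → 17 → r, 0.6095/0.0416667 → 14 → o; chars ro.

LD98ro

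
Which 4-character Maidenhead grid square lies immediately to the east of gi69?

GI79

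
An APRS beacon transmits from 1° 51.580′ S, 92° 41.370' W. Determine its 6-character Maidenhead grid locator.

EI38pd

Add 180° to longitude and 90° to latitude: 87.3105, 88.1403.
Field (20°×10°, letters A–R): 87.3105/20 → 4 → E, 88.1403/10 → 8 → I; chars EI.
Square (2°×1°, digits 0–9): 7.3105/2 → 3, 8.1403/1 → 8; chars 38.
Subsquare (5′×2.5′, letters a–x): 1.3105/0.0833333 → 15 → p, 0.1403/0.0416667 → 3 → d; chars pd.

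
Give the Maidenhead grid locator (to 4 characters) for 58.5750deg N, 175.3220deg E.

RO78

Add 180° to longitude and 90° to latitude: 355.32, 148.57.
Field: lon ⌊355.32/20⌋ = 17 → R; lat ⌊148.57/10⌋ = 14 → O.
Square: lon ⌊15.32/2⌋ = 7; lat ⌊8.57/1⌋ = 8.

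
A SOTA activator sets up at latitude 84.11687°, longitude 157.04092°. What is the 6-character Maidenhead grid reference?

Add 180° to longitude and 90° to latitude: 337.0409, 174.1169.
Field (20°×10°, letters A–R): 337.0409/20 → 16 → Q, 174.1169/10 → 17 → R; chars QR.
Square (2°×1°, digits 0–9): 17.0409/2 → 8, 4.1169/1 → 4; chars 84.
Subsquare (5′×2.5′, letters a–x): 1.0409/0.0833333 → 12 → m, 0.1169/0.0416667 → 2 → c; chars mc.

QR84mc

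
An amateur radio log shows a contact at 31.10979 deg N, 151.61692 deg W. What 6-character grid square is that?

Shift to the Maidenhead origin (180°W, 90°S): lon 28.3831, lat 121.1098.
Field: lon ⌊28.3831/20⌋ = 1 → B; lat ⌊121.1098/10⌋ = 12 → M.
Square: lon ⌊8.3831/2⌋ = 4; lat ⌊1.1098/1⌋ = 1.
Subsquare: lon ⌊0.3831/0.0833333⌋ = 4 → e; lat ⌊0.1098/0.0416667⌋ = 2 → c.

BM41ec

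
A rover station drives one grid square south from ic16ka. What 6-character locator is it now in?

Latitude subsquare a = 0; −1 → -1, wraps to 23 = x, carry into square.
Latitude square 6; −1 → 5.
The longitude characters are unchanged.

IC15kx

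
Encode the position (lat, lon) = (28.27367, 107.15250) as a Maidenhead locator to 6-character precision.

OL38ng

Add 180° to longitude and 90° to latitude: 287.1525, 118.2737.
Field (20°×10°, letters A–R): lon ⌊287.1525/20⌋ = 14 → O; lat ⌊118.2737/10⌋ = 11 → L.
Square (2°×1°, digits 0–9): lon ⌊7.1525/2⌋ = 3; lat ⌊8.2737/1⌋ = 8.
Subsquare (5′×2.5′, letters a–x): lon ⌊1.1525/0.0833333⌋ = 13 → n; lat ⌊0.2737/0.0416667⌋ = 6 → g.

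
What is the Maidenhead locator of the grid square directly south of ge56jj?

GE56ji

Latitude subsquare j = 9; −1 → 8 = i.
The longitude characters are unchanged.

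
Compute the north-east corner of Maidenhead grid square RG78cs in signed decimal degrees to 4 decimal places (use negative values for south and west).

-21.2083, 174.2500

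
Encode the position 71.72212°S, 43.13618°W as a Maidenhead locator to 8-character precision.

GB88kg36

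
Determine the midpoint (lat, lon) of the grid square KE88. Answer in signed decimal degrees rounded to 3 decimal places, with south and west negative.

-41.500, 37.000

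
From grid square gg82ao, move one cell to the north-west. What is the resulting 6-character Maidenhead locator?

GG72xp

Longitude subsquare a = 0; −1 → -1, wraps to 23 = x, carry into square.
Longitude square 8; −1 → 7.
Latitude subsquare o = 14; +1 → 15 = p.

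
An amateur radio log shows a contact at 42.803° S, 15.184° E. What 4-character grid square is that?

Shift to the Maidenhead origin (180°W, 90°S): lon 195.18, lat 47.20.
Field: 195.18/20 → 9 → J, 47.20/10 → 4 → E; chars JE.
Square: 15.18/2 → 7, 7.20/1 → 7; chars 77.

JE77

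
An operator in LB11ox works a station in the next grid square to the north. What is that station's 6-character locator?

LB12oa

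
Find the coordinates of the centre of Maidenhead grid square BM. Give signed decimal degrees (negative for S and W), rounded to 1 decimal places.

35.0, -150.0

Field B=1, M=12: +1·20° lon, +12·10° lat → SW at lon -160°, lat 30°.
Cell spans 20° lon × 10° lat. Centre is SW corner plus half of each.
latitude 35.0, longitude -150.0.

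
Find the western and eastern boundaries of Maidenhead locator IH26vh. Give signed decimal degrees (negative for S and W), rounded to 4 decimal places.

Field I=8, H=7: +8·20° lon, +7·10° lat → SW at lon -20°, lat -20°.
Square 2, 6: +2·2° lon, +6·1° lat → SW at lon -16°, lat -14°.
Subsquare v=21, h=7: +21·0.0833333° lon, +7·0.0416667° lat → SW at lon -14.25°, lat -13.7083°.
Cell spans 0.0833333° lon × 0.0416667° lat.
west -14.2500, east -14.1667.

-14.2500, -14.1667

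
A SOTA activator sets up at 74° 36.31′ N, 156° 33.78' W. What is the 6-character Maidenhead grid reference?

BQ14ro

Add 180° to longitude and 90° to latitude: 23.4370, 164.6052.
Field: 23.4370/20 → 1 → B, 164.6052/10 → 16 → Q; chars BQ.
Square: 3.4370/2 → 1, 4.6052/1 → 4; chars 14.
Subsquare: 1.4370/0.0833333 → 17 → r, 0.6052/0.0416667 → 14 → o; chars ro.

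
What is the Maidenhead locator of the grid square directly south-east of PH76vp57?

Longitude extended square 5; +1 → 6.
Latitude extended square 7; −1 → 6.

PH76vp66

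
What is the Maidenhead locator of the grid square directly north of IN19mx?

IO10ma

Latitude subsquare x = 23; +1 → 24, wraps to 0 = a, carry into square.
Latitude square 9; +1 → 10, wraps to 0, carry into field.
Latitude field N = 13; +1 → 14 = O.
The longitude characters are unchanged.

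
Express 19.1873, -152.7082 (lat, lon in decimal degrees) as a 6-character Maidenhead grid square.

BK39pe

Add 180° to longitude and 90° to latitude: 27.2918, 109.1873.
Field: lon ⌊27.2918/20⌋ = 1 → B; lat ⌊109.1873/10⌋ = 10 → K.
Square: lon ⌊7.2918/2⌋ = 3; lat ⌊9.1873/1⌋ = 9.
Subsquare: lon ⌊1.2918/0.0833333⌋ = 15 → p; lat ⌊0.1873/0.0416667⌋ = 4 → e.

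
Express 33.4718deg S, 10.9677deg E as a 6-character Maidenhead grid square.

Add 180° to longitude and 90° to latitude: 190.9677, 56.5282.
Field: lon ⌊190.9677/20⌋ = 9 → J; lat ⌊56.5282/10⌋ = 5 → F.
Square: lon ⌊10.9677/2⌋ = 5; lat ⌊6.5282/1⌋ = 6.
Subsquare: lon ⌊0.9677/0.0833333⌋ = 11 → l; lat ⌊0.5282/0.0416667⌋ = 12 → m.

JF56lm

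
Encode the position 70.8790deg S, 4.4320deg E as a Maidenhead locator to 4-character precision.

Offset from 180°W / 90°S: lon 184.43°, lat 19.12°.
Field: 184.43/20 → 9 → J, 19.12/10 → 1 → B; chars JB.
Square: 4.43/2 → 2, 9.12/1 → 9; chars 29.

JB29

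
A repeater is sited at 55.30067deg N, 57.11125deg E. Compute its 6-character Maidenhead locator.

LO85nh

Add 180° to longitude and 90° to latitude: 237.1112, 145.3007.
Field: lon ⌊237.1112/20⌋ = 11 → L; lat ⌊145.3007/10⌋ = 14 → O.
Square: lon ⌊17.1112/2⌋ = 8; lat ⌊5.3007/1⌋ = 5.
Subsquare: lon ⌊1.1112/0.0833333⌋ = 13 → n; lat ⌊0.3007/0.0416667⌋ = 7 → h.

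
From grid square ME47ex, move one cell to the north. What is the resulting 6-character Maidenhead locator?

Latitude subsquare x = 23; +1 → 24, wraps to 0 = a, carry into square.
Latitude square 7; +1 → 8.
The longitude characters are unchanged.

ME48ea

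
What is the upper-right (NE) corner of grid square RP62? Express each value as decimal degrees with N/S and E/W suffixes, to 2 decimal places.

Field R=17, P=15: +17·20° lon, +15·10° lat → SW at lon 160°, lat 60°.
Square 6, 2: +6·2° lon, +2·1° lat → SW at lon 172°, lat 62°.
Cell spans 2° lon × 1° lat. NE corner is SW corner plus one full cell.
latitude 63.00° N, longitude 174.00° E.

63.00° N, 174.00° E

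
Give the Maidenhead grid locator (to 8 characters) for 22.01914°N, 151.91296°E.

Add 180° to longitude and 90° to latitude: 331.91296, 112.01914.
Field: lon ⌊331.91296/20⌋ = 16 → Q; lat ⌊112.01914/10⌋ = 11 → L.
Square: lon ⌊11.91296/2⌋ = 5; lat ⌊2.01914/1⌋ = 2.
Subsquare: lon ⌊1.91296/0.0833333⌋ = 22 → w; lat ⌊0.01914/0.0416667⌋ = 0 → a.
Extended square: lon ⌊0.07963/0.00833333⌋ = 9; lat ⌊0.01914/0.00416667⌋ = 4.

QL52wa94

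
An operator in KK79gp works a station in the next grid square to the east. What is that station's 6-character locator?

KK79hp

Longitude subsquare g = 6; +1 → 7 = h.
The latitude characters are unchanged.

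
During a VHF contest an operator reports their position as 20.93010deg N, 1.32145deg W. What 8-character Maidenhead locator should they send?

Shift to the Maidenhead origin (180°W, 90°S): lon 178.67855, lat 110.93010.
Field (20°×10°, letters A–R): 178.67855/20 → 8 → I, 110.93010/10 → 11 → L; chars IL.
Square (2°×1°, digits 0–9): 18.67855/2 → 9, 0.93010/1 → 0; chars 90.
Subsquare (5′×2.5′, letters a–x): 0.67855/0.0833333 → 8 → i, 0.93010/0.0416667 → 22 → w; chars iw.
Extended square (30″×15″, digits 0–9): 0.01188/0.00833333 → 1, 0.01343/0.00416667 → 3; chars 13.

IL90iw13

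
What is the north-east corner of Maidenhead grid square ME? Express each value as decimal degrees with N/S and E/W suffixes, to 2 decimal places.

40.00° S, 80.00° E

Field M=12, E=4: +12·20° lon, +4·10° lat → SW at lon 60°, lat -50°.
Cell spans 20° lon × 10° lat. NE corner is SW corner plus one full cell.
latitude 40.00° S, longitude 80.00° E.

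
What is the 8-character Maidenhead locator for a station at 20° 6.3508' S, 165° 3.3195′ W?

Offset from 180°W / 90°S: lon 14.94467°, lat 69.89415°.
Field: lon ⌊14.94467/20⌋ = 0 → A; lat ⌊69.89415/10⌋ = 6 → G.
Square: lon ⌊14.94467/2⌋ = 7; lat ⌊9.89415/1⌋ = 9.
Subsquare: lon ⌊0.94467/0.0833333⌋ = 11 → l; lat ⌊0.89415/0.0416667⌋ = 21 → v.
Extended square: lon ⌊0.02801/0.00833333⌋ = 3; lat ⌊0.01915/0.00416667⌋ = 4.

AG79lv34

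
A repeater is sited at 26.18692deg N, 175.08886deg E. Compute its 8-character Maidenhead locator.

RL76ne04

Offset from 180°W / 90°S: lon 355.08886°, lat 116.18692°.
Field: lon ⌊355.08886/20⌋ = 17 → R; lat ⌊116.18692/10⌋ = 11 → L.
Square: lon ⌊15.08886/2⌋ = 7; lat ⌊6.18692/1⌋ = 6.
Subsquare: lon ⌊1.08886/0.0833333⌋ = 13 → n; lat ⌊0.18692/0.0416667⌋ = 4 → e.
Extended square: lon ⌊0.00553/0.00833333⌋ = 0; lat ⌊0.02025/0.00416667⌋ = 4.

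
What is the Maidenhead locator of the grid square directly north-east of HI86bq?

HI86cr

Longitude subsquare b = 1; +1 → 2 = c.
Latitude subsquare q = 16; +1 → 17 = r.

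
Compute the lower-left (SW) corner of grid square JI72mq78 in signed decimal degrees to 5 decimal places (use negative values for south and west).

-7.30000, 15.05833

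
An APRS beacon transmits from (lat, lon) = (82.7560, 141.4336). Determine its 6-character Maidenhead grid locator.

QR02rs

Shift to the Maidenhead origin (180°W, 90°S): lon 321.4336, lat 172.7560.
Field: 321.4336/20 → 16 → Q, 172.7560/10 → 17 → R; chars QR.
Square: 1.4336/2 → 0, 2.7560/1 → 2; chars 02.
Subsquare: 1.4336/0.0833333 → 17 → r, 0.7560/0.0416667 → 18 → s; chars rs.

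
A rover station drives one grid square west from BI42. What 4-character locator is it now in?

BI32

Longitude square 4; −1 → 3.
The latitude characters are unchanged.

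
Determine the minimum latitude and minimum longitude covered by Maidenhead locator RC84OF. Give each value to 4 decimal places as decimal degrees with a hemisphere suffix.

65.7917° S, 177.1667° E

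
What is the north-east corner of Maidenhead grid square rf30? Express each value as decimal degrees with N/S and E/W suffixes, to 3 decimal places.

Field R=17, F=5: +17·20° lon, +5·10° lat → SW at lon 160°, lat -40°.
Square 3, 0: +3·2° lon, +0·1° lat → SW at lon 166°, lat -40°.
Cell spans 2° lon × 1° lat. NE corner is SW corner plus one full cell.
latitude 39.000° S, longitude 168.000° E.

39.000° S, 168.000° E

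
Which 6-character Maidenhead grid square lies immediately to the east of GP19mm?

GP19nm

Longitude subsquare m = 12; +1 → 13 = n.
The latitude characters are unchanged.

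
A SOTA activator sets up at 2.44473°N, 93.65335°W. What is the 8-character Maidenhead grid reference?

EJ32ek16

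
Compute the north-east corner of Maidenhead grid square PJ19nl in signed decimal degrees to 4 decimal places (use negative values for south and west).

9.5000, 123.1667

Field P=15, J=9: +15·20° lon, +9·10° lat → SW at lon 120°, lat 0°.
Square 1, 9: +1·2° lon, +9·1° lat → SW at lon 122°, lat 9°.
Subsquare n=13, l=11: +13·0.0833333° lon, +11·0.0416667° lat → SW at lon 123.083°, lat 9.45833°.
Cell spans 0.0833333° lon × 0.0416667° lat. NE corner is SW corner plus one full cell.
latitude 9.5000, longitude 123.1667.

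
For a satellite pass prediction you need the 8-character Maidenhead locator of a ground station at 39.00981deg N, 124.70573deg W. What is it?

CM79pa52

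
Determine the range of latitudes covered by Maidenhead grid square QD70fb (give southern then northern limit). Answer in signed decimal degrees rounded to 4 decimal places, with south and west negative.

-59.9583, -59.9167

Field Q=16, D=3: +16·20° lon, +3·10° lat → SW at lon 140°, lat -60°.
Square 7, 0: +7·2° lon, +0·1° lat → SW at lon 154°, lat -60°.
Subsquare f=5, b=1: +5·0.0833333° lon, +1·0.0416667° lat → SW at lon 154.417°, lat -59.9583°.
Cell spans 0.0833333° lon × 0.0416667° lat.
south -59.9583, north -59.9167.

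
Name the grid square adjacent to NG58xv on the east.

NG68av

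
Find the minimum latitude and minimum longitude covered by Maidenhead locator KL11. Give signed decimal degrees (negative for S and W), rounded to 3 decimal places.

21.000, 22.000

Field K=10, L=11: +10·20° lon, +11·10° lat → SW at lon 20°, lat 20°.
Square 1, 1: +1·2° lon, +1·1° lat → SW at lon 22°, lat 21°.
latitude 21.000, longitude 22.000.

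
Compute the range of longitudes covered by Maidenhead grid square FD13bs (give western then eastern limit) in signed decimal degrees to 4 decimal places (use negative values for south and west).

Field F=5, D=3: +5·20° lon, +3·10° lat → SW at lon -80°, lat -60°.
Square 1, 3: +1·2° lon, +3·1° lat → SW at lon -78°, lat -57°.
Subsquare b=1, s=18: +1·0.0833333° lon, +18·0.0416667° lat → SW at lon -77.9167°, lat -56.25°.
Cell spans 0.0833333° lon × 0.0416667° lat.
west -77.9167, east -77.8333.

-77.9167, -77.8333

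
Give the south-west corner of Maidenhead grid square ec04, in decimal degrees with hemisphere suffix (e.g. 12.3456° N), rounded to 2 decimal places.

66.00° S, 100.00° W

Field E=4, C=2: +4·20° lon, +2·10° lat → SW at lon -100°, lat -70°.
Square 0, 4: +0·2° lon, +4·1° lat → SW at lon -100°, lat -66°.
latitude 66.00° S, longitude 100.00° W.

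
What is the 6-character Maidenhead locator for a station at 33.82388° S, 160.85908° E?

RF06ke

Offset from 180°W / 90°S: lon 340.8591°, lat 56.1761°.
Field: lon ⌊340.8591/20⌋ = 17 → R; lat ⌊56.1761/10⌋ = 5 → F.
Square: lon ⌊0.8591/2⌋ = 0; lat ⌊6.1761/1⌋ = 6.
Subsquare: lon ⌊0.8591/0.0833333⌋ = 10 → k; lat ⌊0.1761/0.0416667⌋ = 4 → e.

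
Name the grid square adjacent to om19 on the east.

Longitude square 1; +1 → 2.
The latitude characters are unchanged.

OM29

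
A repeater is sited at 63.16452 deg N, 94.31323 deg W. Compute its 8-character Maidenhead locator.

Offset from 180°W / 90°S: lon 85.68677°, lat 153.16452°.
Field: lon ⌊85.68677/20⌋ = 4 → E; lat ⌊153.16452/10⌋ = 15 → P.
Square: lon ⌊5.68677/2⌋ = 2; lat ⌊3.16452/1⌋ = 3.
Subsquare: lon ⌊1.68677/0.0833333⌋ = 20 → u; lat ⌊0.16452/0.0416667⌋ = 3 → d.
Extended square: lon ⌊0.02010/0.00833333⌋ = 2; lat ⌊0.03952/0.00416667⌋ = 9.

EP23ud29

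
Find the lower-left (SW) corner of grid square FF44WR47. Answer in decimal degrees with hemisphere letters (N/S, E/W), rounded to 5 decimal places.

Field F=5, F=5: +5·20° lon, +5·10° lat → SW at lon -80°, lat -40°.
Square 4, 4: +4·2° lon, +4·1° lat → SW at lon -72°, lat -36°.
Subsquare w=22, r=17: +22·0.0833333° lon, +17·0.0416667° lat → SW at lon -70.1667°, lat -35.2917°.
Extended square 4, 7: +4·0.00833333° lon, +7·0.00416667° lat → SW at lon -70.1333°, lat -35.2625°.
latitude 35.26250° S, longitude 70.13333° W.

35.26250° S, 70.13333° W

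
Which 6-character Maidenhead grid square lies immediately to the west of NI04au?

MI94xu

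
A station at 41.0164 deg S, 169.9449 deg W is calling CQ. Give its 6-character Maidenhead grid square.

Add 180° to longitude and 90° to latitude: 10.0551, 48.9836.
Field: lon ⌊10.0551/20⌋ = 0 → A; lat ⌊48.9836/10⌋ = 4 → E.
Square: lon ⌊10.0551/2⌋ = 5; lat ⌊8.9836/1⌋ = 8.
Subsquare: lon ⌊0.0551/0.0833333⌋ = 0 → a; lat ⌊0.9836/0.0416667⌋ = 23 → x.

AE58ax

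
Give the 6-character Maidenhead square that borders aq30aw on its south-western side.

AQ20xv

Longitude subsquare a = 0; −1 → -1, wraps to 23 = x, carry into square.
Longitude square 3; −1 → 2.
Latitude subsquare w = 22; −1 → 21 = v.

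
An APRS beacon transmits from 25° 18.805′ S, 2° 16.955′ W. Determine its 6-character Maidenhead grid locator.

IG84uq

Offset from 180°W / 90°S: lon 177.7174°, lat 64.6866°.
Field: 177.7174/20 → 8 → I, 64.6866/10 → 6 → G; chars IG.
Square: 17.7174/2 → 8, 4.6866/1 → 4; chars 84.
Subsquare: 1.7174/0.0833333 → 20 → u, 0.6866/0.0416667 → 16 → q; chars uq.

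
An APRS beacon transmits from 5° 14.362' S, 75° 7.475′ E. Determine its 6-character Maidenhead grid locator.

Offset from 180°W / 90°S: lon 255.1246°, lat 84.7606°.
Field: lon ⌊255.1246/20⌋ = 12 → M; lat ⌊84.7606/10⌋ = 8 → I.
Square: lon ⌊15.1246/2⌋ = 7; lat ⌊4.7606/1⌋ = 4.
Subsquare: lon ⌊1.1246/0.0833333⌋ = 13 → n; lat ⌊0.7606/0.0416667⌋ = 18 → s.

MI74ns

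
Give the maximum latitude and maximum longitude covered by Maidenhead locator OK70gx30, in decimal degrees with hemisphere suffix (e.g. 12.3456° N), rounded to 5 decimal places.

10.96250° N, 114.53333° E

Field O=14, K=10: +14·20° lon, +10·10° lat → SW at lon 100°, lat 10°.
Square 7, 0: +7·2° lon, +0·1° lat → SW at lon 114°, lat 10°.
Subsquare g=6, x=23: +6·0.0833333° lon, +23·0.0416667° lat → SW at lon 114.5°, lat 10.9583°.
Extended square 3, 0: +3·0.00833333° lon, +0·0.00416667° lat → SW at lon 114.525°, lat 10.9583°.
Cell spans 0.00833333° lon × 0.00416667° lat. NE corner is SW corner plus one full cell.
latitude 10.96250° N, longitude 114.53333° E.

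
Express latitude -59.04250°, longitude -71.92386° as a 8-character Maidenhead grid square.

Add 180° to longitude and 90° to latitude: 108.07614, 30.95750.
Field: 108.07614/20 → 5 → F, 30.95750/10 → 3 → D; chars FD.
Square: 8.07614/2 → 4, 0.95750/1 → 0; chars 40.
Subsquare: 0.07614/0.0833333 → 0 → a, 0.95750/0.0416667 → 22 → w; chars aw.
Extended square: 0.07614/0.00833333 → 9, 0.04083/0.00416667 → 9; chars 99.

FD40aw99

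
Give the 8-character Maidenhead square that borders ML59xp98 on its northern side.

Latitude extended square 8; +1 → 9.
The longitude characters are unchanged.

ML59xp99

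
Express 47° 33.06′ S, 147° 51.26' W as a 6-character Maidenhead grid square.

BE62bk

Offset from 180°W / 90°S: lon 32.1457°, lat 42.4490°.
Field: lon ⌊32.1457/20⌋ = 1 → B; lat ⌊42.4490/10⌋ = 4 → E.
Square: lon ⌊12.1457/2⌋ = 6; lat ⌊2.4490/1⌋ = 2.
Subsquare: lon ⌊0.1457/0.0833333⌋ = 1 → b; lat ⌊0.4490/0.0416667⌋ = 10 → k.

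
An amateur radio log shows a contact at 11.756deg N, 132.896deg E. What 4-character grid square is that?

PK61

Add 180° to longitude and 90° to latitude: 312.90, 101.76.
Field: 312.90/20 → 15 → P, 101.76/10 → 10 → K; chars PK.
Square: 12.90/2 → 6, 1.76/1 → 1; chars 61.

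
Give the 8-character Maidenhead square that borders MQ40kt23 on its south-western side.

MQ40kt12

Longitude extended square 2; −1 → 1.
Latitude extended square 3; −1 → 2.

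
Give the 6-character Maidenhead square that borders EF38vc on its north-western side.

Longitude subsquare v = 21; −1 → 20 = u.
Latitude subsquare c = 2; +1 → 3 = d.

EF38ud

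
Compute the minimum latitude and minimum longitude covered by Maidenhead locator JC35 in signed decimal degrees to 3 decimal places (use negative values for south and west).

Field J=9, C=2: +9·20° lon, +2·10° lat → SW at lon 0°, lat -70°.
Square 3, 5: +3·2° lon, +5·1° lat → SW at lon 6°, lat -65°.
latitude -65.000, longitude 6.000.

-65.000, 6.000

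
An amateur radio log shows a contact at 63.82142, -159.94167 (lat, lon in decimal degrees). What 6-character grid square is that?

BP03at

Add 180° to longitude and 90° to latitude: 20.0583, 153.8214.
Field: 20.0583/20 → 1 → B, 153.8214/10 → 15 → P; chars BP.
Square: 0.0583/2 → 0, 3.8214/1 → 3; chars 03.
Subsquare: 0.0583/0.0833333 → 0 → a, 0.8214/0.0416667 → 19 → t; chars at.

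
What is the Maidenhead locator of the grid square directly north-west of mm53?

MM44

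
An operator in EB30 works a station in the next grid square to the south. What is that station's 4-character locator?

EA39

Latitude square 0; −1 → -1, wraps to 9, carry into field.
Latitude field B = 1; −1 → 0 = A.
The longitude characters are unchanged.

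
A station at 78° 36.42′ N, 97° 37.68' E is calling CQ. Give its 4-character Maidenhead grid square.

NQ88

Add 180° to longitude and 90° to latitude: 277.63, 168.61.
Field: 277.63/20 → 13 → N, 168.61/10 → 16 → Q; chars NQ.
Square: 17.63/2 → 8, 8.61/1 → 8; chars 88.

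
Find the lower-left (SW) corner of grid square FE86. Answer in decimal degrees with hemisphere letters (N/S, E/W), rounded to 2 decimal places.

Field F=5, E=4: +5·20° lon, +4·10° lat → SW at lon -80°, lat -50°.
Square 8, 6: +8·2° lon, +6·1° lat → SW at lon -64°, lat -44°.
latitude 44.00° S, longitude 64.00° W.

44.00° S, 64.00° W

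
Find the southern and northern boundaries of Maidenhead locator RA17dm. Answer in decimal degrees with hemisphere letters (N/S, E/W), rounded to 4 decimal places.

82.5000° S, 82.4583° S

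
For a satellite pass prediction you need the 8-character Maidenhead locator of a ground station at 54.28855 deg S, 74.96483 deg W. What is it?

Add 180° to longitude and 90° to latitude: 105.03517, 35.71145.
Field: 105.03517/20 → 5 → F, 35.71145/10 → 3 → D; chars FD.
Square: 5.03517/2 → 2, 5.71145/1 → 5; chars 25.
Subsquare: 1.03517/0.0833333 → 12 → m, 0.71145/0.0416667 → 17 → r; chars mr.
Extended square: 0.03517/0.00833333 → 4, 0.00312/0.00416667 → 0; chars 40.

FD25mr40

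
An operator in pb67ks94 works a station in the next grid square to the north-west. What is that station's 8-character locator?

Longitude extended square 9; −1 → 8.
Latitude extended square 4; +1 → 5.

PB67ks85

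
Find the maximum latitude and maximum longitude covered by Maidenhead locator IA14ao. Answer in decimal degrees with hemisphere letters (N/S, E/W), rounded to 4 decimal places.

Field I=8, A=0: +8·20° lon, +0·10° lat → SW at lon -20°, lat -90°.
Square 1, 4: +1·2° lon, +4·1° lat → SW at lon -18°, lat -86°.
Subsquare a=0, o=14: +0·0.0833333° lon, +14·0.0416667° lat → SW at lon -18°, lat -85.4167°.
Cell spans 0.0833333° lon × 0.0416667° lat. NE corner is SW corner plus one full cell.
latitude 85.3750° S, longitude 17.9167° W.

85.3750° S, 17.9167° W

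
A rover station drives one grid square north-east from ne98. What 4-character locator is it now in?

OE09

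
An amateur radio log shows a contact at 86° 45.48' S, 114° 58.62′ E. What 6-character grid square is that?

OA73lf

Offset from 180°W / 90°S: lon 294.9770°, lat 3.2420°.
Field (20°×10°, letters A–R): lon ⌊294.9770/20⌋ = 14 → O; lat ⌊3.2420/10⌋ = 0 → A.
Square (2°×1°, digits 0–9): lon ⌊14.9770/2⌋ = 7; lat ⌊3.2420/1⌋ = 3.
Subsquare (5′×2.5′, letters a–x): lon ⌊0.9770/0.0833333⌋ = 11 → l; lat ⌊0.2420/0.0416667⌋ = 5 → f.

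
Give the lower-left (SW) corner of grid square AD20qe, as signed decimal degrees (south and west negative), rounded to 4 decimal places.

-59.8333, -174.6667

Field A=0, D=3: +0·20° lon, +3·10° lat → SW at lon -180°, lat -60°.
Square 2, 0: +2·2° lon, +0·1° lat → SW at lon -176°, lat -60°.
Subsquare q=16, e=4: +16·0.0833333° lon, +4·0.0416667° lat → SW at lon -174.667°, lat -59.8333°.
latitude -59.8333, longitude -174.6667.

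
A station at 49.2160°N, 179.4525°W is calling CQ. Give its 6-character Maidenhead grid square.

Offset from 180°W / 90°S: lon 0.5475°, lat 139.2160°.
Field: 0.5475/20 → 0 → A, 139.2160/10 → 13 → N; chars AN.
Square: 0.5475/2 → 0, 9.2160/1 → 9; chars 09.
Subsquare: 0.5475/0.0833333 → 6 → g, 0.2160/0.0416667 → 5 → f; chars gf.

AN09gf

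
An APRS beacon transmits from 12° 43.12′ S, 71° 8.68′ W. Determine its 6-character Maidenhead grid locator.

FH47kg

Shift to the Maidenhead origin (180°W, 90°S): lon 108.8553, lat 77.2813.
Field: 108.8553/20 → 5 → F, 77.2813/10 → 7 → H; chars FH.
Square: 8.8553/2 → 4, 7.2813/1 → 7; chars 47.
Subsquare: 0.8553/0.0833333 → 10 → k, 0.2813/0.0416667 → 6 → g; chars kg.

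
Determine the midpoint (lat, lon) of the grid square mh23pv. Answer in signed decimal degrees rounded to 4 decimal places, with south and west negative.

-16.1042, 65.2917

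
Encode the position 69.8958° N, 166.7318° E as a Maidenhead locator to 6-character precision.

RP39iv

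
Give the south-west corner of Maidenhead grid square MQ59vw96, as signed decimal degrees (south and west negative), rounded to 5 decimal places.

Field M=12, Q=16: +12·20° lon, +16·10° lat → SW at lon 60°, lat 70°.
Square 5, 9: +5·2° lon, +9·1° lat → SW at lon 70°, lat 79°.
Subsquare v=21, w=22: +21·0.0833333° lon, +22·0.0416667° lat → SW at lon 71.75°, lat 79.9167°.
Extended square 9, 6: +9·0.00833333° lon, +6·0.00416667° lat → SW at lon 71.825°, lat 79.9417°.
latitude 79.94167, longitude 71.82500.

79.94167, 71.82500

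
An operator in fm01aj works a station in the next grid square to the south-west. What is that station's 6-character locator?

Longitude subsquare a = 0; −1 → -1, wraps to 23 = x, carry into square.
Longitude square 0; −1 → -1, wraps to 9, carry into field.
Longitude field F = 5; −1 → 4 = E.
Latitude subsquare j = 9; −1 → 8 = i.

EM91xi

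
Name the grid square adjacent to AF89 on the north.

Latitude square 9; +1 → 10, wraps to 0, carry into field.
Latitude field F = 5; +1 → 6 = G.
The longitude characters are unchanged.

AG80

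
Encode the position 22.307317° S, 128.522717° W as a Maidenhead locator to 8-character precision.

CG57rq76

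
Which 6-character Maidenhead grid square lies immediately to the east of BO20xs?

BO30as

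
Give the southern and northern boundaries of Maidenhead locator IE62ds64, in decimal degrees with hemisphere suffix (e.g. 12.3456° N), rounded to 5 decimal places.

47.23333° S, 47.22917° S

Field I=8, E=4: +8·20° lon, +4·10° lat → SW at lon -20°, lat -50°.
Square 6, 2: +6·2° lon, +2·1° lat → SW at lon -8°, lat -48°.
Subsquare d=3, s=18: +3·0.0833333° lon, +18·0.0416667° lat → SW at lon -7.75°, lat -47.25°.
Extended square 6, 4: +6·0.00833333° lon, +4·0.00416667° lat → SW at lon -7.7°, lat -47.2333°.
Cell spans 0.00833333° lon × 0.00416667° lat.
south 47.23333° S, north 47.22917° S.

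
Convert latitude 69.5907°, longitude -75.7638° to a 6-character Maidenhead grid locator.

FP29co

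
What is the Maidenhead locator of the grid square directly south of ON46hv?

Latitude subsquare v = 21; −1 → 20 = u.
The longitude characters are unchanged.

ON46hu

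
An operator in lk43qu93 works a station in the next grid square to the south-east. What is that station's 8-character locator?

Longitude extended square 9; +1 → 10, wraps to 0, carry into subsquare.
Longitude subsquare q = 16; +1 → 17 = r.
Latitude extended square 3; −1 → 2.

LK43ru02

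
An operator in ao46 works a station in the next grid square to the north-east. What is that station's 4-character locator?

Longitude square 4; +1 → 5.
Latitude square 6; +1 → 7.

AO57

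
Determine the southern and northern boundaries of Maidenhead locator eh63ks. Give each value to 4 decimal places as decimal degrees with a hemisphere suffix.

16.2500° S, 16.2083° S

Field E=4, H=7: +4·20° lon, +7·10° lat → SW at lon -100°, lat -20°.
Square 6, 3: +6·2° lon, +3·1° lat → SW at lon -88°, lat -17°.
Subsquare k=10, s=18: +10·0.0833333° lon, +18·0.0416667° lat → SW at lon -87.1667°, lat -16.25°.
Cell spans 0.0833333° lon × 0.0416667° lat.
south 16.2500° S, north 16.2083° S.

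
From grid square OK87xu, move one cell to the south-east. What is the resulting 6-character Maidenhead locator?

OK97at

Longitude subsquare x = 23; +1 → 24, wraps to 0 = a, carry into square.
Longitude square 8; +1 → 9.
Latitude subsquare u = 20; −1 → 19 = t.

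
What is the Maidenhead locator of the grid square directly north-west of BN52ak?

BN42xl

Longitude subsquare a = 0; −1 → -1, wraps to 23 = x, carry into square.
Longitude square 5; −1 → 4.
Latitude subsquare k = 10; +1 → 11 = l.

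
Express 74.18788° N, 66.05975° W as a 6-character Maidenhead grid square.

FQ64xe

Offset from 180°W / 90°S: lon 113.9403°, lat 164.1879°.
Field (20°×10°, letters A–R): 113.9403/20 → 5 → F, 164.1879/10 → 16 → Q; chars FQ.
Square (2°×1°, digits 0–9): 13.9403/2 → 6, 4.1879/1 → 4; chars 64.
Subsquare (5′×2.5′, letters a–x): 1.9403/0.0833333 → 23 → x, 0.1879/0.0416667 → 4 → e; chars xe.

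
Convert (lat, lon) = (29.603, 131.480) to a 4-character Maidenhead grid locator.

PL59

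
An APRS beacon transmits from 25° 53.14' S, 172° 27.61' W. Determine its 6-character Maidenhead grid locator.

AG34sc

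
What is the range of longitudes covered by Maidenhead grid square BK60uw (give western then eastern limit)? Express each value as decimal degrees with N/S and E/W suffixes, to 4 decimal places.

146.3333° W, 146.2500° W

Field B=1, K=10: +1·20° lon, +10·10° lat → SW at lon -160°, lat 10°.
Square 6, 0: +6·2° lon, +0·1° lat → SW at lon -148°, lat 10°.
Subsquare u=20, w=22: +20·0.0833333° lon, +22·0.0416667° lat → SW at lon -146.333°, lat 10.9167°.
Cell spans 0.0833333° lon × 0.0416667° lat.
west 146.3333° W, east 146.2500° W.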